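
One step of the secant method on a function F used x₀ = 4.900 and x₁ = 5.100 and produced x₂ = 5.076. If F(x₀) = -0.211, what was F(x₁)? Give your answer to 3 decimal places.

0.029

The secant line through (4.900, -0.211) and (5.100, F(x₁)) crosses zero at x₂ = 5.076.
So (4.900, -0.211), (5.100, F(x₁)), (5.076, 0) are collinear:
F(x₁) = -0.211 · (5.100 − 5.076) / (4.900 − 5.076) = -0.211 · (0.02400)/(-0.17600) = 0.02877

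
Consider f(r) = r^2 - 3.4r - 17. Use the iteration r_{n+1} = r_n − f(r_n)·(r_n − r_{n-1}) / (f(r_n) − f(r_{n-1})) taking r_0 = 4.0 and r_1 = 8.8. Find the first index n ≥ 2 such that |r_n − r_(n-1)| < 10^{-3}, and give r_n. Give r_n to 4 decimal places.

f(4.0) = -14.600000, f(8.8) = 30.520000
r_2 = 8.800000 − 30.520000·(4.800000)/(45.120000) = 5.553191;  |Δ| = 3.246809
f(5.553191) = -5.042915
r_3 = 5.553191 − (-5.042915)·(-3.246809)/(-35.562915) = 6.013598;  |Δ| = 0.460406
f(6.013598) = -1.282876
r_4 = 6.013598 − (-1.282876)·(0.460406)/(3.760039) = 6.170682;  |Δ| = 0.157085
f(6.170682) = 0.096998
r_5 = 6.170682 − 0.096998·(0.157085)/(1.379875) = 6.159640;  |Δ| = 0.011042
f(6.159640) = -0.001613
r_6 = 6.159640 − (-0.001613)·(-0.011042)/(-0.098611) = 6.159820;  |Δ| = 0.000181
|r_6 − r_5| = 0.000181 < 10^{-3}

n = 6, r_n = 6.1598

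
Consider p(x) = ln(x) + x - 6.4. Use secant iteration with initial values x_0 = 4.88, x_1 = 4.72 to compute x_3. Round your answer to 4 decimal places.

4.8260

p(4.88) = 0.065145, p(4.72) = -0.128191
x_2 = 4.720000 − (-0.128191)·(4.720000 − 4.880000) / (-0.128191 − 0.065145) = 4.720000 − (0.020511)/(-0.193336) = 4.826088
p(4.826088) = 0.000124
x_3 = 4.826088 − 0.000124·(4.826088 − 4.720000) / (0.000124 − (-0.128191)) = 4.826088 − (0.000013)/(0.128315) = 4.825985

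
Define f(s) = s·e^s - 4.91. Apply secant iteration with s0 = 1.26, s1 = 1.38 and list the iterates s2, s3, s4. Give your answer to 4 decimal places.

f(1.26) = -0.467969, f(1.38) = 0.575364
s2 = 1.380000 − 0.575364·(1.380000 − 1.260000) / (0.575364 − (-0.467969)) = 1.380000 − (0.069044)/(1.043333) = 1.313824
f(1.313824) = -0.022085
s3 = 1.313824 − (-0.022085)·(1.313824 − 1.380000) / (-0.022085 − 0.575364) = 1.313824 − (0.001462)/(-0.597449) = 1.316270
f(1.316270) = -0.000990
s4 = 1.316270 − (-0.000990)·(1.316270 − 1.313824) / (-0.000990 − (-0.022085)) = 1.316270 − (-0.000002)/(0.021095) = 1.316385

1.3138, 1.3163, 1.3164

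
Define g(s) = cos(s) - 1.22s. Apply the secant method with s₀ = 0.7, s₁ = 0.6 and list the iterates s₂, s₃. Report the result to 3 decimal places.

g(0.7) = -0.08916, g(0.6) = 0.09334
s₂ = 0.60000 − 0.09334·(0.60000 − 0.70000) / (0.09334 − (-0.08916)) = 0.60000 − (-0.00933)/(0.18249) = 0.65114
g(0.65114) = 0.00099
s₃ = 0.65114 − 0.00099·(0.65114 − 0.60000) / (0.00099 − 0.09334) = 0.65114 − (0.00005)/(-0.09234) = 0.65170

0.651, 0.652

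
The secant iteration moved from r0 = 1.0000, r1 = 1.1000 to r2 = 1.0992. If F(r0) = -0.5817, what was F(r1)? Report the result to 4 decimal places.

The secant line through (1.0000, -0.5817) and (1.1000, F(r1)) crosses zero at r2 = 1.0992.
So (1.0000, -0.5817), (1.1000, F(r1)), (1.0992, 0) are collinear:
F(r1) = -0.5817 · (1.1000 − 1.0992) / (1.0000 − 1.0992) = -0.5817 · (0.000800)/(-0.099200) = 0.004691

0.0047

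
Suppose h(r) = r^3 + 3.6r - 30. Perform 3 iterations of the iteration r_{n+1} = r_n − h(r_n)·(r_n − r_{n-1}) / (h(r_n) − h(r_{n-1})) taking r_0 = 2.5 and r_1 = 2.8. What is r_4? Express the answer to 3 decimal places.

h(2.5) = -5.37500, h(2.8) = 2.03200
r_2 = 2.80000 − 2.03200·(2.80000 − 2.50000) / (2.03200 − (-5.37500)) = 2.80000 − (0.60960)/(7.40700) = 2.71770
h(2.71770) = -0.14365
r_3 = 2.71770 − (-0.14365)·(2.71770 − 2.80000) / (-0.14365 − 2.03200) = 2.71770 − (0.01182)/(-2.17565) = 2.72313
h(2.72313) = -0.00344
r_4 = 2.72313 − (-0.00344)·(2.72313 − 2.71770) / (-0.00344 − (-0.14365)) = 2.72313 − (-0.00002)/(0.14021) = 2.72327

2.723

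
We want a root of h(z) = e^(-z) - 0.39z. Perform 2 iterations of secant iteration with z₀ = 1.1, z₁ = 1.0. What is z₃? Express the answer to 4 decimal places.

h(1.1) = -0.096129, h(1.0) = -0.022121
z₂ = 1.000000 − (-0.022121)·(1.000000 − 1.100000) / (-0.022121 − (-0.096129)) = 1.000000 − (0.002212)/(0.074008) = 0.970111
h(0.970111) = 0.000698
z₃ = 0.970111 − 0.000698·(0.970111 − 1.000000) / (0.000698 − (-0.022121)) = 0.970111 − (-0.000021)/(0.022818) = 0.971025

0.9710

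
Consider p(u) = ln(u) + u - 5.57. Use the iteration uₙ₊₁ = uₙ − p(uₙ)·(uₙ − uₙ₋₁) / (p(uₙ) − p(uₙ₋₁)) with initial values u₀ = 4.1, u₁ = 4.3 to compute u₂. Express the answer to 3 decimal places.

p(4.1) = -0.05901, p(4.3) = 0.18862
u₂ = 4.30000 − 0.18862·(4.30000 − 4.10000) / (0.18862 − (-0.05901)) = 4.30000 − (0.03772)/(0.24763) = 4.14766

4.148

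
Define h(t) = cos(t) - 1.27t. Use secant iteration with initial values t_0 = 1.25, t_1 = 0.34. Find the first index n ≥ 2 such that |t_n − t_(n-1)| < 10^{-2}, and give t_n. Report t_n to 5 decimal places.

n = 4, t_n = 0.63424

h(1.25) = -1.2721776, h(0.34) = 0.5109547
t_2 = 0.3400000 − 0.5109547·(-0.9100000)/(1.7831323) = 0.6007595;  |Δ| = 0.2607595
h(0.6007595) = 0.0619419
t_3 = 0.6007595 − 0.0619419·(0.2607595)/(-0.4490128) = 0.6367317;  |Δ| = 0.0359721
h(0.6367317) = -0.0046059
t_4 = 0.6367317 − (-0.0046059)·(0.0359721)/(-0.0665478) = 0.6342420;  |Δ| = 0.0024897
|t_4 − t_3| = 0.0024897 < 10^{-2}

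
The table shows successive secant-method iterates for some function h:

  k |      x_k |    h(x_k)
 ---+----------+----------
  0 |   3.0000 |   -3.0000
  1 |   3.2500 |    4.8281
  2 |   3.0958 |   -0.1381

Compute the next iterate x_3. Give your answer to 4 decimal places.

3.1001

x_3 = 3.0958 − (-0.1381)·(3.0958 − 3.2500) / (-0.1381 − 4.8281)
   = 3.0958 − (0.021295)/(-4.966200) = 3.100088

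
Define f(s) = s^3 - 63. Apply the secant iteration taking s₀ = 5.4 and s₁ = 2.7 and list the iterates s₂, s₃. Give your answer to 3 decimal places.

f(5.4) = 94.46400, f(2.7) = -43.31700
s₂ = 2.70000 − (-43.31700)·(2.70000 − 5.40000) / (-43.31700 − 94.46400) = 2.70000 − (116.95590)/(-137.78100) = 3.54885
f(3.54885) = -18.30445
s₃ = 3.54885 − (-18.30445)·(3.54885 − 2.70000) / (-18.30445 − (-43.31700)) = 3.54885 − (-15.53780)/(25.01255) = 4.17005

3.549, 4.170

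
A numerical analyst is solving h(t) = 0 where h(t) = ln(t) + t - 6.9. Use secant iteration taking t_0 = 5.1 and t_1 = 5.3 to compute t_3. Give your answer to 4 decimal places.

h(5.1) = -0.170759, h(5.3) = 0.067707
t_2 = 5.300000 − 0.067707·(5.300000 − 5.100000) / (0.067707 − (-0.170759)) = 5.300000 − (0.013541)/(0.238466) = 5.243215
h(5.243215) = 0.000150
t_3 = 5.243215 − 0.000150·(5.243215 − 5.300000) / (0.000150 − 0.067707) = 5.243215 − (-0.000008)/(-0.067557) = 5.243089

5.2431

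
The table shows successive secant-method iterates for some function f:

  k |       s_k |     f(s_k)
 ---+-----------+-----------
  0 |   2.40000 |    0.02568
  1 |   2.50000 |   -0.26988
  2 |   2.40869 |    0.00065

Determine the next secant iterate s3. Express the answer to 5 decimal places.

2.40891

s3 = 2.40869 − 0.00065·(2.40869 − 2.50000) / (0.00065 − (-0.26988))
   = 2.40869 − (-0.0000594)/(0.2705300) = 2.4089094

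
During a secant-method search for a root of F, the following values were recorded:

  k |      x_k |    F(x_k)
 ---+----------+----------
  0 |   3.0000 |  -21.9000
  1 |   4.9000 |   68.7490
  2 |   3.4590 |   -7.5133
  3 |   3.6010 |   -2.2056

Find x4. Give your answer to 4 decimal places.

3.6600

x4 = 3.6010 − (-2.2056)·(3.6010 − 3.4590) / (-2.2056 − (-7.5133))
   = 3.6010 − (-0.313195)/(5.307700) = 3.660008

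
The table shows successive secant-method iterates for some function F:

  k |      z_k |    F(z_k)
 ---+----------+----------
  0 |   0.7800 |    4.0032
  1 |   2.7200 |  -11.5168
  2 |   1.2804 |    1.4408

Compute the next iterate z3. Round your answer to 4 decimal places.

z3 = 1.2804 − 1.4408·(1.2804 − 2.7200) / (1.4408 − (-11.5168))
   = 1.2804 − (-2.074176)/(12.957600) = 1.440474

1.4405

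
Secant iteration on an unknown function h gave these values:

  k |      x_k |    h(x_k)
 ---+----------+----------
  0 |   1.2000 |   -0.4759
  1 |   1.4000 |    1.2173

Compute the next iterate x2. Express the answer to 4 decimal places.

1.2562

x2 = 1.4000 − 1.2173·(1.4000 − 1.2000) / (1.2173 − (-0.4759))
   = 1.4000 − (0.243460)/(1.693200) = 1.256213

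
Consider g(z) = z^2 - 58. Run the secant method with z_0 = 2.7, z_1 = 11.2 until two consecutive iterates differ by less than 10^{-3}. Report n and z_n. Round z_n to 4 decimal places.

n = 6, z_n = 7.6158

g(2.7) = -50.710000, g(11.2) = 67.440000
z_2 = 11.200000 − 67.440000·(8.500000)/(118.150000) = 6.348201;  |Δ| = 4.851799
g(6.348201) = -17.700338
z_3 = 6.348201 − (-17.700338)·(-4.851799)/(-85.140338) = 7.356871;  |Δ| = 1.008670
g(7.356871) = -3.876448
z_4 = 7.356871 − (-3.876448)·(1.008670)/(13.823891) = 7.639719;  |Δ| = 0.282848
g(7.639719) = 0.365303
z_5 = 7.639719 − 0.365303·(0.282848)/(4.241750) = 7.615360;  |Δ| = 0.024359
g(7.615360) = -0.006297
z_6 = 7.615360 − (-0.006297)·(-0.024359)/(-0.371599) = 7.615772;  |Δ| = 0.000413
|z_6 − z_5| = 0.000413 < 10^{-3}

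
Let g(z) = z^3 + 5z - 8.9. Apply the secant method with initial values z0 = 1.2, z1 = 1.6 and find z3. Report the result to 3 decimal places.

1.319

g(1.2) = -1.17200, g(1.6) = 3.19600
z2 = 1.60000 − 3.19600·(1.60000 − 1.20000) / (3.19600 − (-1.17200)) = 1.60000 − (1.27840)/(4.36800) = 1.30733
g(1.30733) = -0.12902
z3 = 1.30733 − (-0.12902)·(1.30733 − 1.60000) / (-0.12902 − 3.19600) = 1.30733 − (0.03776)/(-3.32502) = 1.31868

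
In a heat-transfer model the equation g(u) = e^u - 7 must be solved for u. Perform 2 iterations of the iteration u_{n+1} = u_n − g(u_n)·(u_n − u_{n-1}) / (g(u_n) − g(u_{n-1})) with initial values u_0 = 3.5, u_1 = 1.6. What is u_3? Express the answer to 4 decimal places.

g(3.5) = 26.115452, g(1.6) = -2.046968
u_2 = 1.600000 − (-2.046968)·(1.600000 − 3.500000) / (-2.046968 − 26.115452) = 1.600000 − (3.889238)/(-28.162420) = 1.738100
g(1.738100) = -1.313470
u_3 = 1.738100 − (-1.313470)·(1.738100 − 1.600000) / (-1.313470 − (-2.046968)) = 1.738100 − (-0.181391)/(0.733498) = 1.985395

1.9854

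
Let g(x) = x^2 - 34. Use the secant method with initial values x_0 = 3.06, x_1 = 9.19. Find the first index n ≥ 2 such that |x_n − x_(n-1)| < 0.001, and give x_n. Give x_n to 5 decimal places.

g(3.06) = -24.6364000, g(9.19) = 50.4561000
x_2 = 9.1900000 − 50.4561000·(6.1300000)/(75.0925000) = 5.0711347;  |Δ| = 4.1188653
g(5.0711347) = -8.2835929
x_3 = 5.0711347 − (-8.2835929)·(-4.1188653)/(-58.7396929) = 5.6519856;  |Δ| = 0.5808509
g(5.6519856) = -2.0550589
x_4 = 5.6519856 − (-2.0550589)·(0.5808509)/(6.2285341) = 5.8436331;  |Δ| = 0.1916475
g(5.8436331) = 0.1480474
x_5 = 5.8436331 − 0.1480474·(0.1916475)/(2.2031062) = 5.8307545;  |Δ| = 0.0128786
g(5.8307545) = -0.0023023
x_6 = 5.8307545 − (-0.0023023)·(-0.0128786)/(-0.1503496) = 5.8309517;  |Δ| = 0.0001972
|x_6 − x_5| = 0.0001972 < 0.001

n = 6, x_n = 5.83095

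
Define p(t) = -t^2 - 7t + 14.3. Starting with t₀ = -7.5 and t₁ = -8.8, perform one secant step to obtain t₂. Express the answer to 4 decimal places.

p(-7.5) = 10.550000, p(-8.8) = -1.540000
t₂ = -8.800000 − (-1.540000)·(-8.800000 − (-7.500000)) / (-1.540000 − 10.550000) = -8.800000 − (2.002000)/(-12.090000) = -8.634409

-8.6344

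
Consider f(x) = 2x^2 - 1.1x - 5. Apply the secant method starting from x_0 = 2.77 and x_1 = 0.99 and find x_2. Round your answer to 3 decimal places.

f(2.77) = 7.29880, f(0.99) = -4.12880
x_2 = 0.99000 − (-4.12880)·(0.99000 − 2.77000) / (-4.12880 − 7.29880) = 0.99000 − (7.34926)/(-11.42760) = 1.63312

1.633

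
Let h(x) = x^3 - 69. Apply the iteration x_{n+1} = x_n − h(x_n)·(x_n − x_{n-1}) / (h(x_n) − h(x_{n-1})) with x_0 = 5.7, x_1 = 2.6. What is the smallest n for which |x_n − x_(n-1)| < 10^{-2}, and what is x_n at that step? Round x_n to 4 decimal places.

h(5.7) = 116.193000, h(2.6) = -51.424000
x_2 = 2.600000 − (-51.424000)·(-3.100000)/(-167.617000) = 3.551063;  |Δ| = 0.951063
h(3.551063) = -24.220907
x_3 = 3.551063 − (-24.220907)·(0.951063)/(27.203093) = 4.397865;  |Δ| = 0.846801
h(4.397865) = 16.060054
x_4 = 4.397865 − 16.060054·(0.846801)/(40.280961) = 4.060244;  |Δ| = 0.337620
h(4.060244) = -2.064496
x_5 = 4.060244 − (-2.064496)·(-0.337620)/(-18.124550) = 4.098701;  |Δ| = 0.038457
h(4.098701) = -0.144465
x_6 = 4.098701 − (-0.144465)·(0.038457)/(1.920031) = 4.101595;  |Δ| = 0.002894
|x_6 − x_5| = 0.002894 < 10^{-2}

n = 6, x_n = 4.1016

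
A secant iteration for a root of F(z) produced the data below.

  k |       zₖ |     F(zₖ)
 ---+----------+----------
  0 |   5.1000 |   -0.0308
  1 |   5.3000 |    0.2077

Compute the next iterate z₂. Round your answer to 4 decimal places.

z₂ = 5.3000 − 0.2077·(5.3000 − 5.1000) / (0.2077 − (-0.0308))
   = 5.3000 − (0.041540)/(0.238500) = 5.125828

5.1258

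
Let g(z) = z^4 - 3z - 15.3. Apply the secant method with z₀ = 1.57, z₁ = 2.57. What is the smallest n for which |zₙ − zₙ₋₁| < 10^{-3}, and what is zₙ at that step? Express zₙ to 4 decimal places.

g(1.57) = -13.934268, g(2.57) = 20.614704
z₂ = 2.570000 − 20.614704·(1.000000)/(34.548972) = 1.973319;  |Δ| = 0.596681
g(1.973319) = -6.056806
z₃ = 1.973319 − (-6.056806)·(-0.596681)/(-26.671510) = 2.108819;  |Δ| = 0.135500
g(2.108819) = -1.849604
z₄ = 2.108819 − (-1.849604)·(0.135500)/(4.207202) = 2.168388;  |Δ| = 0.059569
g(2.168388) = 0.302775
z₅ = 2.168388 − 0.302775·(0.059569)/(2.152380) = 2.160009;  |Δ| = 0.008380
g(2.160009) = -0.011850
z₆ = 2.160009 − (-0.011850)·(-0.008380)/(-0.314626) = 2.160324;  |Δ| = 0.000316
|z₆ − z₅| = 0.000316 < 10^{-3}

n = 6, zₙ = 2.1603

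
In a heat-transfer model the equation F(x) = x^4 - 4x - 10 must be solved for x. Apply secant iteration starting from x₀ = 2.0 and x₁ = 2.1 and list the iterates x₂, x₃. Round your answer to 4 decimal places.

F(2.0) = -2.000000, F(2.1) = 1.048100
x₂ = 2.100000 − 1.048100·(2.100000 − 2.000000) / (1.048100 − (-2.000000)) = 2.100000 − (0.104810)/(3.048100) = 2.065615
F(2.065615) = -0.057185
x₃ = 2.065615 − (-0.057185)·(2.065615 − 2.100000) / (-0.057185 − 1.048100) = 2.065615 − (0.001966)/(-1.105285) = 2.067394

2.0656, 2.0674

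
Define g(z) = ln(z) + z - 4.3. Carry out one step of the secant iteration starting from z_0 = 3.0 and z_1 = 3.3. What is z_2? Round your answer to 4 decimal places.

g(3.0) = -0.201388, g(3.3) = 0.193922
z_2 = 3.300000 − 0.193922·(3.300000 − 3.000000) / (0.193922 − (-0.201388)) = 3.300000 − (0.058177)/(0.395310) = 3.152833

3.1528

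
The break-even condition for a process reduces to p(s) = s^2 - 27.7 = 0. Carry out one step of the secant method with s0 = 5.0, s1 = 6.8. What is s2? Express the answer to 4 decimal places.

p(5.0) = -2.700000, p(6.8) = 18.540000
s2 = 6.800000 − 18.540000·(6.800000 − 5.000000) / (18.540000 − (-2.700000)) = 6.800000 − (33.372000)/(21.240000) = 5.228814

5.2288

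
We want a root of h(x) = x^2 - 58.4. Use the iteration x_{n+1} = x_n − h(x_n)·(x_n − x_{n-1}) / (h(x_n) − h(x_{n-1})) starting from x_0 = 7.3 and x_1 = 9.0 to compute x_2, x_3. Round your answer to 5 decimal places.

h(7.3) = -5.1100000, h(9.0) = 22.6000000
x_2 = 9.0000000 − 22.6000000·(9.0000000 − 7.3000000) / (22.6000000 − (-5.1100000)) = 9.0000000 − (38.4200000)/(27.7100000) = 7.6134969
h(7.6134969) = -0.4346645
x_3 = 7.6134969 − (-0.4346645)·(7.6134969 − 9.0000000) / (-0.4346645 − 22.6000000) = 7.6134969 − (0.6026636)/(-23.0346645) = 7.6396603

7.61350, 7.63966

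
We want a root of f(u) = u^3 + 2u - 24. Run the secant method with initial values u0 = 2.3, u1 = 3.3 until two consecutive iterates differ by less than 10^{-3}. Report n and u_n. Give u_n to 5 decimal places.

f(2.3) = -7.2330000, f(3.3) = 18.5370000
u2 = 3.3000000 − 18.5370000·(1.0000000)/(25.7700000) = 2.5806752;  |Δ| = 0.7193248
f(2.5806752) = -1.6516508
u3 = 2.5806752 − (-1.6516508)·(-0.7193248)/(-20.1886508) = 2.6395238;  |Δ| = 0.0588486
f(2.6395238) = -0.3311638
u4 = 2.6395238 − (-0.3311638)·(0.0588486)/(1.3204870) = 2.6542824;  |Δ| = 0.0147586
f(2.6542824) = 0.0085543
u5 = 2.6542824 − 0.0085543·(0.0147586)/(0.3397182) = 2.6539107;  |Δ| = 0.0003716
|u5 − u4| = 0.0003716 < 10^{-3}

n = 5, u_n = 2.65391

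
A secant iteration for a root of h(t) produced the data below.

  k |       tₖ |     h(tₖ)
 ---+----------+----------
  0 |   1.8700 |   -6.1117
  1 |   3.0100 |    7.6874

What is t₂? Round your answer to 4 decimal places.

t₂ = 3.0100 − 7.6874·(3.0100 − 1.8700) / (7.6874 − (-6.1117))
   = 3.0100 − (8.763636)/(13.799100) = 2.374912

2.3749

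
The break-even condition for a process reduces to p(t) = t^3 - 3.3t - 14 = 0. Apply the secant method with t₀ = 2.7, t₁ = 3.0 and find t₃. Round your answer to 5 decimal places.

2.86160

p(2.7) = -3.2270000, p(3.0) = 3.1000000
t₂ = 3.0000000 − 3.1000000·(3.0000000 − 2.7000000) / (3.1000000 − (-3.2270000)) = 3.0000000 − (0.9300000)/(6.3270000) = 2.8530109
p(2.8530109) = -0.1923652
t₃ = 2.8530109 − (-0.1923652)·(2.8530109 − 3.0000000) / (-0.1923652 − 3.1000000) = 2.8530109 − (0.0282756)/(-3.2923652) = 2.8615991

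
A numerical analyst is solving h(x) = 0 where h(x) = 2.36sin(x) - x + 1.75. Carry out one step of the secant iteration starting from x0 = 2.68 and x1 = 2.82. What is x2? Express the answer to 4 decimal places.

2.7181

h(2.68) = 0.121084, h(2.82) = -0.324056
x2 = 2.820000 − (-0.324056)·(2.820000 − 2.680000) / (-0.324056 − 0.121084) = 2.820000 − (-0.045368)/(-0.445140) = 2.718082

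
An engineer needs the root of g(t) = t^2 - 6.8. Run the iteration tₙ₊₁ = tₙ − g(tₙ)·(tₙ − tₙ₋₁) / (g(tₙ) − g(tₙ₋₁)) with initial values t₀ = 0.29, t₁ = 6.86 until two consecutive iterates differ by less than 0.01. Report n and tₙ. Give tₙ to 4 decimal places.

g(0.29) = -6.715900, g(6.86) = 40.259600
t₂ = 6.860000 − 40.259600·(6.570000)/(46.975500) = 1.229287;  |Δ| = 5.630713
g(1.229287) = -5.288854
t₃ = 1.229287 − (-5.288854)·(-5.630713)/(-45.548454) = 1.883096;  |Δ| = 0.653810
g(1.883096) = -3.253948
t₄ = 1.883096 − (-3.253948)·(0.653810)/(2.034906) = 2.928581;  |Δ| = 1.045484
g(2.928581) = 1.776585
t₅ = 2.928581 − 1.776585·(1.045484)/(5.030533) = 2.559357;  |Δ| = 0.369224
g(2.559357) = -0.249691
t₆ = 2.559357 − (-0.249691)·(-0.369224)/(-2.026277) = 2.604855;  |Δ| = 0.045498
g(2.604855) = -0.014729
t₇ = 2.604855 − (-0.014729)·(0.045498)/(0.234963) = 2.607707;  |Δ| = 0.002852
|t₇ − t₆| = 0.002852 < 0.01

n = 7, tₙ = 2.6077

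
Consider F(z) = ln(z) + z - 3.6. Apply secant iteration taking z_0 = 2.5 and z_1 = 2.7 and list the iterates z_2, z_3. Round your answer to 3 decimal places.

F(2.5) = -0.18371, F(2.7) = 0.09325
z_2 = 2.70000 − 0.09325·(2.70000 − 2.50000) / (0.09325 − (-0.18371)) = 2.70000 − (0.01865)/(0.27696) = 2.63266
F(2.63266) = 0.00066
z_3 = 2.63266 − 0.00066·(2.63266 − 2.70000) / (0.00066 − 0.09325) = 2.63266 − (-0.00004)/(-0.09260) = 2.63218

2.633, 2.632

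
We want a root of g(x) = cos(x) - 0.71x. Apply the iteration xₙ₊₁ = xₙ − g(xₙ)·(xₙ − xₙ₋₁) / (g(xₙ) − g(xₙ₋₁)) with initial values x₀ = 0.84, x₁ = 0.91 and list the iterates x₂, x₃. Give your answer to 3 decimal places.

g(0.84) = 0.07106, g(0.91) = -0.03235
x₂ = 0.91000 − (-0.03235)·(0.91000 − 0.84000) / (-0.03235 − 0.07106) = 0.91000 − (-0.00226)/(-0.10342) = 0.88810
g(0.88810) = 0.00034
x₃ = 0.88810 − 0.00034·(0.88810 − 0.91000) / (0.00034 − (-0.03235)) = 0.88810 − (-0.00001)/(0.03269) = 0.88833

0.888, 0.888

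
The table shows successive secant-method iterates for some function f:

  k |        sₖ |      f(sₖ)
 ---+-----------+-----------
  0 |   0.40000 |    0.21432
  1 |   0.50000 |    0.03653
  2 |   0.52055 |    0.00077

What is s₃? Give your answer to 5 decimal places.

0.52099

s₃ = 0.52055 − 0.00077·(0.52055 − 0.50000) / (0.00077 − 0.03653)
   = 0.52055 − (0.0000158)/(-0.0357600) = 0.5209925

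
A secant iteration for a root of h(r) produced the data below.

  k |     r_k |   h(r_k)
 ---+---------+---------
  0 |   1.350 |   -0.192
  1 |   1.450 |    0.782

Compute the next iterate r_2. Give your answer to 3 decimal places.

1.370

r_2 = 1.450 − 0.782·(1.450 − 1.350) / (0.782 − (-0.192))
   = 1.450 − (0.07820)/(0.97400) = 1.36971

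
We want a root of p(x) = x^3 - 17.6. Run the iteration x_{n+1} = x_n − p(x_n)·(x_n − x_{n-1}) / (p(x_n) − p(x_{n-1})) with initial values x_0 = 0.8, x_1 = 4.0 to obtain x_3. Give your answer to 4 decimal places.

p(0.8) = -17.088000, p(4.0) = 46.400000
x_2 = 4.000000 − 46.400000·(4.000000 − 0.800000) / (46.400000 − (-17.088000)) = 4.000000 − (148.480000)/(63.488000) = 1.661290
p(1.661290) = -13.015029
x_3 = 1.661290 − (-13.015029)·(1.661290 − 4.000000) / (-13.015029 − 46.400000) = 1.661290 − (30.438374)/(-59.415029) = 2.173591

2.1736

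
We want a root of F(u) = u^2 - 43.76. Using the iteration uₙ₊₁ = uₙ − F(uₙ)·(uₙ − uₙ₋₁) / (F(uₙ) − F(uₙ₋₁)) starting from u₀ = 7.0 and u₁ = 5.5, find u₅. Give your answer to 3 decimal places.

6.615

F(7.0) = 5.24000, F(5.5) = -13.51000
u₂ = 5.50000 − (-13.51000)·(5.50000 − 7.00000) / (-13.51000 − 5.24000) = 5.50000 − (20.26500)/(-18.75000) = 6.58080
F(6.58080) = -0.45307
u₃ = 6.58080 − (-0.45307)·(6.58080 − 5.50000) / (-0.45307 − (-13.51000)) = 6.58080 − (-0.48968)/(13.05693) = 6.61830
F(6.61830) = 0.04194
u₄ = 6.61830 − 0.04194·(6.61830 − 6.58080) / (0.04194 − (-0.45307)) = 6.61830 − (0.00157)/(0.49501) = 6.61513
F(6.61513) = -0.00011
u₅ = 6.61513 − (-0.00011)·(6.61513 − 6.61830) / (-0.00011 − 0.04194) = 6.61513 − (0.00000)/(-0.04205) = 6.61513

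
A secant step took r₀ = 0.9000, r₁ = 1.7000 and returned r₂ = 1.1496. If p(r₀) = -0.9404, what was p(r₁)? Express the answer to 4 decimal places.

2.0737

The secant line through (0.9000, -0.9404) and (1.7000, p(r₁)) crosses zero at r₂ = 1.1496.
So (0.9000, -0.9404), (1.7000, p(r₁)), (1.1496, 0) are collinear:
p(r₁) = -0.9404 · (1.7000 − 1.1496) / (0.9000 − 1.1496) = -0.9404 · (0.550400)/(-0.249600) = 2.073703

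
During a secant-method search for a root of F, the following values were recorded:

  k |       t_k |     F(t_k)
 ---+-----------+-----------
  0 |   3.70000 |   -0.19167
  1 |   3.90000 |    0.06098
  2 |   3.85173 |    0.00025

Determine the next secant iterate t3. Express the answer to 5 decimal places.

t3 = 3.85173 − 0.00025·(3.85173 − 3.90000) / (0.00025 − 0.06098)
   = 3.85173 − (-0.0000121)/(-0.0607300) = 3.8515313

3.85153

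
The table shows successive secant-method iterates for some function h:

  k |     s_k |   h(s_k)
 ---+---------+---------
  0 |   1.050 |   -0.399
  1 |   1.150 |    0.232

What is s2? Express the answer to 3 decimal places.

s2 = 1.150 − 0.232·(1.150 − 1.050) / (0.232 − (-0.399))
   = 1.150 − (0.02320)/(0.63100) = 1.11323

1.113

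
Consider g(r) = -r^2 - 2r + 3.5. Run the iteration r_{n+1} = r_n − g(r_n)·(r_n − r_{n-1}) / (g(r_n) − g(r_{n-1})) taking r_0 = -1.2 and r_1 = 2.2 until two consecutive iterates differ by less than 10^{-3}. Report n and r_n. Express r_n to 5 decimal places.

g(-1.2) = 4.4600000, g(2.2) = -5.7400000
r_2 = 2.2000000 − (-5.7400000)·(3.4000000)/(-10.2000000) = 0.2866667;  |Δ| = 1.9133333
g(0.2866667) = 2.8444889
r_3 = 0.2866667 − 2.8444889·(-1.9133333)/(8.5844889) = 0.9206538;  |Δ| = 0.6339871
g(0.9206538) = 0.8110890
r_4 = 0.9206538 − 0.8110890·(0.6339871)/(-2.0333999) = 1.1735406;  |Δ| = 0.2528868
g(1.1735406) = -0.2242787
r_5 = 1.1735406 − (-0.2242787)·(0.2528868)/(-1.0353677) = 1.1187609;  |Δ| = 0.0547797
g(1.1187609) = 0.0108522
r_6 = 1.1187609 − 0.0108522·(-0.0547797)/(0.2351310) = 1.1212892;  |Δ| = 0.0025283
g(1.1212892) = 0.0001321
r_7 = 1.1212892 − 0.0001321·(0.0025283)/(-0.0107201) = 1.1213204;  |Δ| = 0.0000312
|r_7 − r_6| = 0.0000312 < 10^{-3}

n = 7, r_n = 1.12132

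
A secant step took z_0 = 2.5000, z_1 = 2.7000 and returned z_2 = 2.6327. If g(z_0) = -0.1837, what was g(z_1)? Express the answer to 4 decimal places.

0.0932

The secant line through (2.5000, -0.1837) and (2.7000, g(z_1)) crosses zero at z_2 = 2.6327.
So (2.5000, -0.1837), (2.7000, g(z_1)), (2.6327, 0) are collinear:
g(z_1) = -0.1837 · (2.7000 − 2.6327) / (2.5000 − 2.6327) = -0.1837 · (0.067300)/(-0.132700) = 0.093165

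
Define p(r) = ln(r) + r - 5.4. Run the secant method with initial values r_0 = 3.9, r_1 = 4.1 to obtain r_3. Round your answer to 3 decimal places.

4.011

p(3.9) = -0.13902, p(4.1) = 0.11099
r_2 = 4.10000 − 0.11099·(4.10000 − 3.90000) / (0.11099 − (-0.13902)) = 4.10000 − (0.02220)/(0.25001) = 4.01121
p(4.01121) = 0.00031
r_3 = 4.01121 − 0.00031·(4.01121 − 4.10000) / (0.00031 − 0.11099) = 4.01121 − (-0.00003)/(-0.11068) = 4.01097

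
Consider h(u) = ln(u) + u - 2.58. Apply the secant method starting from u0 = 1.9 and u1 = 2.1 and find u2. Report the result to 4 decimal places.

1.9254

h(1.9) = -0.038146, h(2.1) = 0.261937
u2 = 2.100000 − 0.261937·(2.100000 − 1.900000) / (0.261937 − (-0.038146)) = 2.100000 − (0.052387)/(0.300083) = 1.925424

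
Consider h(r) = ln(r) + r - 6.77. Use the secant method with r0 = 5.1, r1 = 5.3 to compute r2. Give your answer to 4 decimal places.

5.1342

h(5.1) = -0.040759, h(5.3) = 0.197707
r2 = 5.300000 − 0.197707·(5.300000 − 5.100000) / (0.197707 − (-0.040759)) = 5.300000 − (0.039541)/(0.238466) = 5.134185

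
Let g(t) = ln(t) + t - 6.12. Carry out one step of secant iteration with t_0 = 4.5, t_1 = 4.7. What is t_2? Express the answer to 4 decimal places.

4.5952

g(4.5) = -0.115923, g(4.7) = 0.127563
t_2 = 4.700000 − 0.127563·(4.700000 − 4.500000) / (0.127563 − (-0.115923)) = 4.700000 − (0.025513)/(0.243485) = 4.595219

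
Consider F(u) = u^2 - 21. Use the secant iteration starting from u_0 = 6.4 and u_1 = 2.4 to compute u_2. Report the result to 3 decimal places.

F(6.4) = 19.96000, F(2.4) = -15.24000
u_2 = 2.40000 − (-15.24000)·(2.40000 − 6.40000) / (-15.24000 − 19.96000) = 2.40000 − (60.96000)/(-35.20000) = 4.13182

4.132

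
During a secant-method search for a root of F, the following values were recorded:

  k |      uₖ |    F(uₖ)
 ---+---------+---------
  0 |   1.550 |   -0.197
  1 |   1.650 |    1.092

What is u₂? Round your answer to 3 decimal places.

u₂ = 1.650 − 1.092·(1.650 − 1.550) / (1.092 − (-0.197))
   = 1.650 − (0.10920)/(1.28900) = 1.56528

1.565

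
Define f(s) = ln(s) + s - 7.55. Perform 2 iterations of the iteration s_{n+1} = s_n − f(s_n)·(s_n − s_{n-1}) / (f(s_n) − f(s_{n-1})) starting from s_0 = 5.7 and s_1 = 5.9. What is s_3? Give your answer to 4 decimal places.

5.7933

f(5.7) = -0.109534, f(5.9) = 0.124952
s_2 = 5.900000 − 0.124952·(5.900000 − 5.700000) / (0.124952 − (-0.109534)) = 5.900000 − (0.024990)/(0.234486) = 5.793425
f(5.793425) = 0.000148
s_3 = 5.793425 − 0.000148·(5.793425 − 5.900000) / (0.000148 − 0.124952) = 5.793425 − (-0.000016)/(-0.124804) = 5.793298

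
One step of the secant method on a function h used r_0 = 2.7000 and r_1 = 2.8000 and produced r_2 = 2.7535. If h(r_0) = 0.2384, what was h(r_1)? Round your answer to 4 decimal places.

The secant line through (2.7000, 0.2384) and (2.8000, h(r_1)) crosses zero at r_2 = 2.7535.
So (2.7000, 0.2384), (2.8000, h(r_1)), (2.7535, 0) are collinear:
h(r_1) = 0.2384 · (2.8000 − 2.7535) / (2.7000 − 2.7535) = 0.2384 · (0.046500)/(-0.053500) = -0.207207

-0.2072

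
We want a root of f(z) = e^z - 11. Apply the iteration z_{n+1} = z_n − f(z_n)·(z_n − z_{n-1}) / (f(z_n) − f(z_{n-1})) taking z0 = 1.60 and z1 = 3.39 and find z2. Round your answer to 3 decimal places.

f(1.60) = -6.04697, f(3.39) = 18.66595
z2 = 3.39000 − 18.66595·(3.39000 − 1.60000) / (18.66595 − (-6.04697)) = 3.39000 − (33.41205)/(24.71292) = 2.03799

2.038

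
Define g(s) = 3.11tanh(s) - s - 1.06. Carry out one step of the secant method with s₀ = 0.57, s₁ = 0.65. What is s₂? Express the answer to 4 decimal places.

g(0.57) = -0.027233, g(0.65) = 0.067894
s₂ = 0.650000 − 0.067894·(0.650000 − 0.570000) / (0.067894 − (-0.027233)) = 0.650000 − (0.005431)/(0.095126) = 0.592902

0.5929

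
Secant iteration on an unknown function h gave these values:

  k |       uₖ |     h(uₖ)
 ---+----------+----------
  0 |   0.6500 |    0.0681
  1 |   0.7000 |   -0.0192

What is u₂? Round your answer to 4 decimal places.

u₂ = 0.7000 − (-0.0192)·(0.7000 − 0.6500) / (-0.0192 − 0.0681)
   = 0.7000 − (-0.000960)/(-0.087300) = 0.689003

0.6890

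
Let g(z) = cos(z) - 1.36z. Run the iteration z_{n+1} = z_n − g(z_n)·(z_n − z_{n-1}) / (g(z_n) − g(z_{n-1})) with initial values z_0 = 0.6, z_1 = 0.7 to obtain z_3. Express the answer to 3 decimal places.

0.605

g(0.6) = 0.00934, g(0.7) = -0.18716
z_2 = 0.70000 − (-0.18716)·(0.70000 − 0.60000) / (-0.18716 − 0.00934) = 0.70000 − (-0.01872)/(-0.19649) = 0.60475
g(0.60475) = 0.00018
z_3 = 0.60475 − 0.00018·(0.60475 − 0.70000) / (0.00018 − (-0.18716)) = 0.60475 − (-0.00002)/(0.18734) = 0.60484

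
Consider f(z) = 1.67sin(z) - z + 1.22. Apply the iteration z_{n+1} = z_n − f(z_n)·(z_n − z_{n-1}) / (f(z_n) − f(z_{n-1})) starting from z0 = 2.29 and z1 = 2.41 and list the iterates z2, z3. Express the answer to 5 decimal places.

2.37578, 2.37656

f(2.29) = 0.1863921, f(2.41) = -0.0743472
z2 = 2.4100000 − (-0.0743472)·(2.4100000 − 2.2900000) / (-0.0743472 − 0.1863921) = 2.4100000 − (-0.0089217)/(-0.2607392) = 2.3757832
f(2.3757832) = 0.0017283
z3 = 2.3757832 − 0.0017283·(2.3757832 − 2.4100000) / (0.0017283 − (-0.0743472)) = 2.3757832 − (-0.0000591)/(0.0760755) = 2.3765606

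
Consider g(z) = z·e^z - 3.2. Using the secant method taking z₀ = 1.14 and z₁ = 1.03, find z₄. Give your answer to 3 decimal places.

g(1.14) = 0.36452, g(1.03) = -0.31490
z₂ = 1.03000 − (-0.31490)·(1.03000 − 1.14000) / (-0.31490 − 0.36452) = 1.03000 − (0.03464)/(-0.67942) = 1.08098
g(1.08098) = -0.01372
z₃ = 1.08098 − (-0.01372)·(1.08098 − 1.03000) / (-0.01372 − (-0.31490)) = 1.08098 − (-0.00070)/(0.30119) = 1.08331
g(1.08331) = 0.00055
z₄ = 1.08331 − 0.00055·(1.08331 − 1.08098) / (0.00055 − (-0.01372)) = 1.08331 − (0.00000)/(0.01427) = 1.08322

1.083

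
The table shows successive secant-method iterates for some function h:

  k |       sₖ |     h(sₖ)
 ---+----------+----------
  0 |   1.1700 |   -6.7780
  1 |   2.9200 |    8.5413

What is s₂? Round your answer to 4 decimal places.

s₂ = 2.9200 − 8.5413·(2.9200 − 1.1700) / (8.5413 − (-6.7780))
   = 2.9200 − (14.947275)/(15.319300) = 1.944285

1.9443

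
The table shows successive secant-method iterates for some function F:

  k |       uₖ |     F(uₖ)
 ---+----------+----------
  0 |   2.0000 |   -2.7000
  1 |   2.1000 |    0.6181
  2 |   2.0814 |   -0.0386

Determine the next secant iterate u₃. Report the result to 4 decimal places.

u₃ = 2.0814 − (-0.0386)·(2.0814 − 2.1000) / (-0.0386 − 0.6181)
   = 2.0814 − (0.000718)/(-0.656700) = 2.082493

2.0825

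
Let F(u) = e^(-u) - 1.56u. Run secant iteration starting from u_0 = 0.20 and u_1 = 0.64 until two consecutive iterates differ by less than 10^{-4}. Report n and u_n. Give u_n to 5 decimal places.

F(0.20) = 0.5067308, F(0.64) = -0.4711076
u_2 = 0.6400000 − (-0.4711076)·(0.4400000)/(-0.9778383) = 0.4280147;  |Δ| = 0.2119853
F(0.4280147) = -0.0159011
u_3 = 0.4280147 − (-0.0159011)·(-0.2119853)/(0.4552064) = 0.4206097;  |Δ| = 0.0074050
F(0.4206097) = 0.0004952
u_4 = 0.4206097 − 0.0004952·(-0.0074050)/(0.0163963) = 0.4208333;  |Δ| = 0.0002236
F(0.4208333) = -0.0000005
u_5 = 0.4208333 − (-0.0000005)·(0.0002236)/(-0.0004957) = 0.4208331;  |Δ| = 0.0000002
|u_5 − u_4| = 0.0000002 < 10^{-4}

n = 5, u_n = 0.42083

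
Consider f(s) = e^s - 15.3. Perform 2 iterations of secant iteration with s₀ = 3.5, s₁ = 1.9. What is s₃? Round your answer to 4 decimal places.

f(3.5) = 17.815452, f(1.9) = -8.614106
s₂ = 1.900000 − (-8.614106)·(1.900000 − 3.500000) / (-8.614106 − 17.815452) = 1.900000 − (13.782569)/(-26.429558) = 2.421483
f(2.421483) = -4.037449
s₃ = 2.421483 − (-4.037449)·(2.421483 − 1.900000) / (-4.037449 − (-8.614106)) = 2.421483 − (-2.105462)/(4.576657) = 2.881527

2.8815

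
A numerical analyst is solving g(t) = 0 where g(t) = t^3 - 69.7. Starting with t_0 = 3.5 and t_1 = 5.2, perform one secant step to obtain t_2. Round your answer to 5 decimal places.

3.96660

g(3.5) = -26.8250000, g(5.2) = 70.9080000
t_2 = 5.2000000 − 70.9080000·(5.2000000 − 3.5000000) / (70.9080000 − (-26.8250000)) = 5.2000000 − (120.5436000)/(97.7330000) = 3.9666029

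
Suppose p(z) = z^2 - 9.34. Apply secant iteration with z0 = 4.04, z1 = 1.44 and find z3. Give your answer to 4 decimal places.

p(4.04) = 6.981600, p(1.44) = -7.266400
z2 = 1.440000 − (-7.266400)·(1.440000 − 4.040000) / (-7.266400 − 6.981600) = 1.440000 − (18.892640)/(-14.248000) = 2.765985
p(2.765985) = -1.689325
z3 = 2.765985 − (-1.689325)·(2.765985 − 1.440000) / (-1.689325 − (-7.266400)) = 2.765985 − (-2.240020)/(5.577075) = 3.167633

3.1676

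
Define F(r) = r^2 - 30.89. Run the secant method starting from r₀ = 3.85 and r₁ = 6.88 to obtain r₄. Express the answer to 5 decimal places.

F(3.85) = -16.0675000, F(6.88) = 16.4444000
r₂ = 6.8800000 − 16.4444000·(6.8800000 − 3.8500000) / (16.4444000 − (-16.0675000)) = 6.8800000 − (49.8265320)/(32.5119000) = 5.3474371
F(5.3474371) = -2.2949165
r₃ = 5.3474371 − (-2.2949165)·(5.3474371 − 6.8800000) / (-2.2949165 − 16.4444000) = 5.3474371 − (3.5171040)/(-18.7393165) = 5.5351229
F(5.5351229) = -0.2524144
r₄ = 5.5351229 − (-0.2524144)·(5.5351229 − 5.3474371) / (-0.2524144 − (-2.2949165)) = 5.5351229 − (-0.0473746)/(2.0425022) = 5.5583173

5.55832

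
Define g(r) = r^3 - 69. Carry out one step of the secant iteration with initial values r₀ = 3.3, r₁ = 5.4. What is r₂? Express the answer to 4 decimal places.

3.8713

g(3.3) = -33.063000, g(5.4) = 88.464000
r₂ = 5.400000 − 88.464000·(5.400000 − 3.300000) / (88.464000 − (-33.063000)) = 5.400000 − (185.774400)/(121.527000) = 3.871332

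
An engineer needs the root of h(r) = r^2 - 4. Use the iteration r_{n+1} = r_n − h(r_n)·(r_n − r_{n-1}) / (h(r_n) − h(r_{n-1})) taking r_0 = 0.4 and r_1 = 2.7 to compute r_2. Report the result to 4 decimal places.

1.6387

h(0.4) = -3.840000, h(2.7) = 3.290000
r_2 = 2.700000 − 3.290000·(2.700000 − 0.400000) / (3.290000 − (-3.840000)) = 2.700000 − (7.567000)/(7.130000) = 1.638710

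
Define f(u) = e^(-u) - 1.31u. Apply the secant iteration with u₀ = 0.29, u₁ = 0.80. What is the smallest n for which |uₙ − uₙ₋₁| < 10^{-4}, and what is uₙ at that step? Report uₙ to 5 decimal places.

n = 5, uₙ = 0.47481

f(0.29) = 0.3683636, f(0.80) = -0.5986710
u₂ = 0.8000000 − (-0.5986710)·(0.5100000)/(-0.9670346) = 0.4842696;  |Δ| = 0.3157304
f(0.4842696) = -0.0182461
u₃ = 0.4842696 − (-0.0182461)·(-0.3157304)/(0.5804249) = 0.4743444;  |Δ| = 0.0099252
f(0.4743444) = 0.0009018
u₄ = 0.4743444 − 0.0009018·(-0.0099252)/(0.0191479) = 0.4748118;  |Δ| = 0.0004674
f(0.4748118) = -0.0000014
u₅ = 0.4748118 − (-0.0000014)·(0.0004674)/(-0.0009032) = 0.4748111;  |Δ| = 0.0000007
|u₅ − u₄| = 0.0000007 < 10^{-4}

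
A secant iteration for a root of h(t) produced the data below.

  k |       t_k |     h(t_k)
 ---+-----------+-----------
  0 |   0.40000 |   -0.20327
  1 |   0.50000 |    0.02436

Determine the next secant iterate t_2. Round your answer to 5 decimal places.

0.48930

t_2 = 0.50000 − 0.02436·(0.50000 − 0.40000) / (0.02436 − (-0.20327))
   = 0.50000 − (0.0024360)/(0.2276300) = 0.4892984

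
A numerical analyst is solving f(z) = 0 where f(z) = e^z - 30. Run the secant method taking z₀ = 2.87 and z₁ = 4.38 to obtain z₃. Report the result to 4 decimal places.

f(2.87) = -12.362982, f(4.38) = 49.838033
z₂ = 4.380000 − 49.838033·(4.380000 − 2.870000) / (49.838033 − (-12.362982)) = 4.380000 − (75.255430)/(62.201015) = 3.170125
f(3.170125) = -6.189531
z₃ = 3.170125 − (-6.189531)·(3.170125 − 4.380000) / (-6.189531 − 49.838033) = 3.170125 − (7.488556)/(-56.027564) = 3.303784

3.3038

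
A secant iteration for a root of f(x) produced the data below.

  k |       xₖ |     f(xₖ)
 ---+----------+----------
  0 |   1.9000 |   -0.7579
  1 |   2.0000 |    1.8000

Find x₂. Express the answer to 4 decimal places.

x₂ = 2.0000 − 1.8000·(2.0000 − 1.9000) / (1.8000 − (-0.7579))
   = 2.0000 − (0.180000)/(2.557900) = 1.929630

1.9296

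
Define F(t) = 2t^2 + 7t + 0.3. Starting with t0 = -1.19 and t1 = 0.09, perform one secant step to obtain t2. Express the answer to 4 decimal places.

F(-1.19) = -5.197800, F(0.09) = 0.946200
t2 = 0.090000 − 0.946200·(0.090000 − (-1.190000)) / (0.946200 − (-5.197800)) = 0.090000 − (1.211136)/(6.144000) = -0.107125

-0.1071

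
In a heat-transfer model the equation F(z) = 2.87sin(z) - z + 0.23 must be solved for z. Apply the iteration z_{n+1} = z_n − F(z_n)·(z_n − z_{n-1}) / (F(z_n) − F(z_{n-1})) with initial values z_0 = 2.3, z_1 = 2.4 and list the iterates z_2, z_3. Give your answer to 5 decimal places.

F(2.3) = 0.0701740, F(2.4) = -0.2314207
z_2 = 2.4000000 − (-0.2314207)·(2.4000000 − 2.3000000) / (-0.2314207 − 0.0701740) = 2.4000000 − (-0.0231421)/(-0.3015946) = 2.3232676
F(2.3232676) = 0.0018384
z_3 = 2.3232676 − 0.0018384·(2.3232676 − 2.4000000) / (0.0018384 − (-0.2314207)) = 2.3232676 − (-0.0001411)/(0.2332590) = 2.3238724

2.32327, 2.32387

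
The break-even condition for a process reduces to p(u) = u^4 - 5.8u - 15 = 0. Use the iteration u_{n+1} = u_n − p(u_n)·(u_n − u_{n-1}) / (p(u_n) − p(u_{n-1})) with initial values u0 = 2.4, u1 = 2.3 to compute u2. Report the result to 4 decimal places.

2.3077

p(2.4) = 4.257600, p(2.3) = -0.355900
u2 = 2.300000 − (-0.355900)·(2.300000 − 2.400000) / (-0.355900 − 4.257600) = 2.300000 − (0.035590)/(-4.613500) = 2.307714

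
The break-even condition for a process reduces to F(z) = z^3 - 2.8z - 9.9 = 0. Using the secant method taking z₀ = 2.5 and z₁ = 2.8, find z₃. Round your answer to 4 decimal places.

F(2.5) = -1.275000, F(2.8) = 4.212000
z₂ = 2.800000 − 4.212000·(2.800000 − 2.500000) / (4.212000 − (-1.275000)) = 2.800000 − (1.263600)/(5.487000) = 2.569710
F(2.569710) = -0.126337
z₃ = 2.569710 − (-0.126337)·(2.569710 − 2.800000) / (-0.126337 − 4.212000) = 2.569710 − (0.029094)/(-4.338337) = 2.576416

2.5764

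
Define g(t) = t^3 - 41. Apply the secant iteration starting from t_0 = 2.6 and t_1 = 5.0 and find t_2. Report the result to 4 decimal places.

3.1233

g(2.6) = -23.424000, g(5.0) = 84.000000
t_2 = 5.000000 − 84.000000·(5.000000 − 2.600000) / (84.000000 − (-23.424000)) = 5.000000 − (201.600000)/(107.424000) = 3.123324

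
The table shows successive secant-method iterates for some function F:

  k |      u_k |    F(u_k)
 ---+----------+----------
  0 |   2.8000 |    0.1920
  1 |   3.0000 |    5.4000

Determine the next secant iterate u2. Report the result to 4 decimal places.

u2 = 3.0000 − 5.4000·(3.0000 − 2.8000) / (5.4000 − 0.1920)
   = 3.0000 − (1.080000)/(5.208000) = 2.792627

2.7926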